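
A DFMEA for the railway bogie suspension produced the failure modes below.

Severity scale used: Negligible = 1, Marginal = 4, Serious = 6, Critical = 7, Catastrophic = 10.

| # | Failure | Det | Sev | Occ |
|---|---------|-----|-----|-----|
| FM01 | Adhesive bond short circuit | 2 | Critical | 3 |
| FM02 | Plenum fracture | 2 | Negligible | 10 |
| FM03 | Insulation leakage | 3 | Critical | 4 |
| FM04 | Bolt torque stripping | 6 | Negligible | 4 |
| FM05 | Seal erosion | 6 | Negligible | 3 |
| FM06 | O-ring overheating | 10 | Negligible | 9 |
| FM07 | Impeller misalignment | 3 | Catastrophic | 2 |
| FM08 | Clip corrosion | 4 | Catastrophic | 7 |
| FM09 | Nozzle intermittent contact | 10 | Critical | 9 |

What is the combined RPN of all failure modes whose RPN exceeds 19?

RPN = Severity × Occurrence × Detection:
  FM01: 7 × 3 × 2 = 42
  FM02: 1 × 10 × 2 = 20
  FM03: 7 × 4 × 3 = 84
  FM04: 1 × 4 × 6 = 24
  FM05: 1 × 3 × 6 = 18
  FM06: 1 × 9 × 10 = 90
  FM07: 10 × 2 × 3 = 60
  FM08: 10 × 7 × 4 = 280
  FM09: 7 × 9 × 10 = 630
RPN > 19: FM01 (42), FM02 (20), FM03 (84), FM04 (24), FM06 (90), FM07 (60), FM08 (280), FM09 (630).
Sum: 42 + 20 + 84 + 24 + 90 + 60 + 280 + 630 = 1230.

1230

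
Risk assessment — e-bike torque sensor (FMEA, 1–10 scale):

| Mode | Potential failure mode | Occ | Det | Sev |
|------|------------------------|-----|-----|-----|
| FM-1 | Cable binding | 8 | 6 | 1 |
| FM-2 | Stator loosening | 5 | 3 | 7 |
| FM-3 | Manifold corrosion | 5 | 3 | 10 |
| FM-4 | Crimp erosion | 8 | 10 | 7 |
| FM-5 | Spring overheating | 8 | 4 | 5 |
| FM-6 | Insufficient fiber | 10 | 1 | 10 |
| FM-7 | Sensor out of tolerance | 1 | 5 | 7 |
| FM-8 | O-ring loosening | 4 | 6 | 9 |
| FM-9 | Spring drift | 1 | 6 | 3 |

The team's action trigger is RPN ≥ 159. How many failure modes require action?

RPN = Severity × Occurrence × Detection:
  FM-1: 1 × 8 × 6 = 48
  FM-2: 7 × 5 × 3 = 105
  FM-3: 10 × 5 × 3 = 150
  FM-4: 7 × 8 × 10 = 560
  FM-5: 5 × 8 × 4 = 160
  FM-6: 10 × 10 × 1 = 100
  FM-7: 7 × 1 × 5 = 35
  FM-8: 9 × 4 × 6 = 216
  FM-9: 3 × 1 × 6 = 18
Modes with RPN ≥ 159: FM-4 (560), FM-5 (160), FM-8 (216) → 3.

3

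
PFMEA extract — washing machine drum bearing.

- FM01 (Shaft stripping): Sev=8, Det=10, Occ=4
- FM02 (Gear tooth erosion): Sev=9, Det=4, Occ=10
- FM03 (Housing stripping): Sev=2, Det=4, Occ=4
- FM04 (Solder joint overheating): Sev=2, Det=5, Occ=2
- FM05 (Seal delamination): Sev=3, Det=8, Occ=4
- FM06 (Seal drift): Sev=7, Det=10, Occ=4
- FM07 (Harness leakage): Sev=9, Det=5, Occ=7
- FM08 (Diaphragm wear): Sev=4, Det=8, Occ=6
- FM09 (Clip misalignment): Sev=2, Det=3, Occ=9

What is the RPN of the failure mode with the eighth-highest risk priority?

RPN = Severity × Occurrence × Detection:
  FM01: 8 × 4 × 10 = 320
  FM02: 9 × 10 × 4 = 360
  FM03: 2 × 4 × 4 = 32
  FM04: 2 × 2 × 5 = 20
  FM05: 3 × 4 × 8 = 96
  FM06: 7 × 4 × 10 = 280
  FM07: 9 × 7 × 5 = 315
  FM08: 4 × 6 × 8 = 192
  FM09: 2 × 9 × 3 = 54
Sorted descending: 360, 320, 315, 280, 192, 96, 54, 32, 20.
The eighth-highest RPN is 32 (FM03).

32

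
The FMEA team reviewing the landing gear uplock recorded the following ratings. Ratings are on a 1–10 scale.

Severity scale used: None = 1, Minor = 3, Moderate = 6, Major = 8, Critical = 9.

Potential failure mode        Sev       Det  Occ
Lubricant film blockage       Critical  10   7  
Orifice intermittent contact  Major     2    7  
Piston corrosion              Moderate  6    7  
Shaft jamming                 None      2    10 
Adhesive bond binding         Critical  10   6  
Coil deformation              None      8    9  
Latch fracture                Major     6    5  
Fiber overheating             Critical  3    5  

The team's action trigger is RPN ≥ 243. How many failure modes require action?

3

RPN = Severity × Occurrence × Detection:
  Lubricant film blockage: 9 × 7 × 10 = 630
  Orifice intermittent contact: 8 × 7 × 2 = 112
  Piston corrosion: 6 × 7 × 6 = 252
  Shaft jamming: 1 × 10 × 2 = 20
  Adhesive bond binding: 9 × 6 × 10 = 540
  Coil deformation: 1 × 9 × 8 = 72
  Latch fracture: 8 × 5 × 6 = 240
  Fiber overheating: 9 × 5 × 3 = 135
Modes with RPN ≥ 243: Lubricant film blockage (630), Piston corrosion (252), Adhesive bond binding (540) → 3.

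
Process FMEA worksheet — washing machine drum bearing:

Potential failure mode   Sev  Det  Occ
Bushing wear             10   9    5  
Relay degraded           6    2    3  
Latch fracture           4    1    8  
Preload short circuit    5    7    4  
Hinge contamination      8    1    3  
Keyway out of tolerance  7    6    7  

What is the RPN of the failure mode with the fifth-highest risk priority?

RPN = Severity × Occurrence × Detection:
  Bushing wear: 10 × 5 × 9 = 450
  Relay degraded: 6 × 3 × 2 = 36
  Latch fracture: 4 × 8 × 1 = 32
  Preload short circuit: 5 × 4 × 7 = 140
  Hinge contamination: 8 × 3 × 1 = 24
  Keyway out of tolerance: 7 × 7 × 6 = 294
Sorted descending: 450, 294, 140, 36, 32, 24.
The fifth-highest RPN is 32 (Latch fracture).

32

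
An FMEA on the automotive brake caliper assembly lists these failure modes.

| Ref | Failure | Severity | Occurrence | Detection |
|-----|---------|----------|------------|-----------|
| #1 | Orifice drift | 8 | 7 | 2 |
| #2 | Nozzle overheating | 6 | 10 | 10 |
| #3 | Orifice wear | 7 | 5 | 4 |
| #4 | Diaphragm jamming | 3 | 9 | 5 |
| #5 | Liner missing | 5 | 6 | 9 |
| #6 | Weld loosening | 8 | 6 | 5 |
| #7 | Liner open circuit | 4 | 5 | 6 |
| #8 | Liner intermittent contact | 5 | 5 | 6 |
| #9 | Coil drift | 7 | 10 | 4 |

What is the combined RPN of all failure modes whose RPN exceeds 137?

1680

RPN = Severity × Occurrence × Detection:
  #1: 8 × 7 × 2 = 112
  #2: 6 × 10 × 10 = 600
  #3: 7 × 5 × 4 = 140
  #4: 3 × 9 × 5 = 135
  #5: 5 × 6 × 9 = 270
  #6: 8 × 6 × 5 = 240
  #7: 4 × 5 × 6 = 120
  #8: 5 × 5 × 6 = 150
  #9: 7 × 10 × 4 = 280
RPN > 137: #2 (600), #3 (140), #5 (270), #6 (240), #8 (150), #9 (280).
Sum: 600 + 140 + 270 + 240 + 150 + 280 = 1680.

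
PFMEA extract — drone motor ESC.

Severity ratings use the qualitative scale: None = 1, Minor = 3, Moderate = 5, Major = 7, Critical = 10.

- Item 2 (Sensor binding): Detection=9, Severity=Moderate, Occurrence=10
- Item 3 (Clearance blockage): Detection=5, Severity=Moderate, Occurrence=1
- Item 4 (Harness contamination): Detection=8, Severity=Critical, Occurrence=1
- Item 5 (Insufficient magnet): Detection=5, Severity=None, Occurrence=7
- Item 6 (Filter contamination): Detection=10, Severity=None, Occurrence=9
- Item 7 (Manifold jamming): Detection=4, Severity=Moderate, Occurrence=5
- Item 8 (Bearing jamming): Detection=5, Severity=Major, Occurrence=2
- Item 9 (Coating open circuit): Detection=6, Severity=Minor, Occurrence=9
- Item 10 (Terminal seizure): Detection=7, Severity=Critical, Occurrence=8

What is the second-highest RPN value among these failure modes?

RPN = Severity × Occurrence × Detection:
  Item 2: 5 × 10 × 9 = 450
  Item 3: 5 × 1 × 5 = 25
  Item 4: 10 × 1 × 8 = 80
  Item 5: 1 × 7 × 5 = 35
  Item 6: 1 × 9 × 10 = 90
  Item 7: 5 × 5 × 4 = 100
  Item 8: 7 × 2 × 5 = 70
  Item 9: 3 × 9 × 6 = 162
  Item 10: 10 × 8 × 7 = 560
Sorted descending: 560, 450, 162, 100, 90, 80, 70, 35, 25.
The second-highest RPN is 450 (Item 2).

450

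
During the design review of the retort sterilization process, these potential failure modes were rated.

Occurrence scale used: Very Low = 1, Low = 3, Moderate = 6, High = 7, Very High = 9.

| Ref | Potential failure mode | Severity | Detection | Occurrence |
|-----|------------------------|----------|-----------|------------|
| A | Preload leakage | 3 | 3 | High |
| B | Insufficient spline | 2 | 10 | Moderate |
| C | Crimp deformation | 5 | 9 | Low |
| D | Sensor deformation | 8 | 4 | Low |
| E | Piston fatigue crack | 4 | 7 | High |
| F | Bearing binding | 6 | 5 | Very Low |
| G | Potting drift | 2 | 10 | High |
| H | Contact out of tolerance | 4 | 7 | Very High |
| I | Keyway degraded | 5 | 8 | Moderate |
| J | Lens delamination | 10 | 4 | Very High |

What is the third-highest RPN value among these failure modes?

240

RPN = Severity × Occurrence × Detection:
  A: 3 × 7 × 3 = 63
  B: 2 × 6 × 10 = 120
  C: 5 × 3 × 9 = 135
  D: 8 × 3 × 4 = 96
  E: 4 × 7 × 7 = 196
  F: 6 × 1 × 5 = 30
  G: 2 × 7 × 10 = 140
  H: 4 × 9 × 7 = 252
  I: 5 × 6 × 8 = 240
  J: 10 × 9 × 4 = 360
Sorted descending: 360, 252, 240, 196, 140, 135, 120, 96, 63, 30.
The third-highest RPN is 240 (I).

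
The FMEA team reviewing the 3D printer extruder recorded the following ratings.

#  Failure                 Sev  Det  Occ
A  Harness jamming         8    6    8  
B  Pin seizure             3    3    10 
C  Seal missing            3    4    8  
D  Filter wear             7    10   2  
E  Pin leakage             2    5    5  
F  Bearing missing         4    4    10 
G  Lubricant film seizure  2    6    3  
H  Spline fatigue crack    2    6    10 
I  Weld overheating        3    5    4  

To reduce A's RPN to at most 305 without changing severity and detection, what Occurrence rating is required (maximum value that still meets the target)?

A: S=8, O=8, D=6 → current RPN = 384.
Fixed product = 48. Need 48 × O ≤ 305, so O ≤ 305/48 = 6.35.
Maximum integer Occurrence rating = 6 (gives RPN 288; O=7 would give 336 > 305).

6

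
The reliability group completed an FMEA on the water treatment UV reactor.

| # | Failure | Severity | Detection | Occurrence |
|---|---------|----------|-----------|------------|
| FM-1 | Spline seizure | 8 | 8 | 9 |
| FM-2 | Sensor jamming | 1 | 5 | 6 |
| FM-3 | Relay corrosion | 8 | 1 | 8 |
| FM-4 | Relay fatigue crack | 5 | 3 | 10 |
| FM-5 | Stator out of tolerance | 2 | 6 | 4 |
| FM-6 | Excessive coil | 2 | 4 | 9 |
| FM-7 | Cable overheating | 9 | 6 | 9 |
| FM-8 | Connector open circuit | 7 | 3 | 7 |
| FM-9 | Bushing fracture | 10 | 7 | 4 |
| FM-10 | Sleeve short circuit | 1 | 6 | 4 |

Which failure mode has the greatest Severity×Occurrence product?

FM-7

Criticality = Severity × Occurrence:
  FM-1: 8 × 9 = 72
  FM-2: 1 × 6 = 6
  FM-3: 8 × 8 = 64
  FM-4: 5 × 10 = 50
  FM-5: 2 × 4 = 8
  FM-6: 2 × 9 = 18
  FM-7: 9 × 9 = 81
  FM-8: 7 × 7 = 49
  FM-9: 10 × 4 = 40
  FM-10: 1 × 4 = 4
Highest criticality is 81 → FM-7.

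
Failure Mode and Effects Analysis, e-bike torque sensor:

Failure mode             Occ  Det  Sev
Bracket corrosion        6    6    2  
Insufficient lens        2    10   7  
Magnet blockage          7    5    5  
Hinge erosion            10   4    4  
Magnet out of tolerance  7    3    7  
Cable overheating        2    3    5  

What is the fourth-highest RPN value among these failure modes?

140

RPN = Severity × Occurrence × Detection:
  Bracket corrosion: 2 × 6 × 6 = 72
  Insufficient lens: 7 × 2 × 10 = 140
  Magnet blockage: 5 × 7 × 5 = 175
  Hinge erosion: 4 × 10 × 4 = 160
  Magnet out of tolerance: 7 × 7 × 3 = 147
  Cable overheating: 5 × 2 × 3 = 30
Sorted descending: 175, 160, 147, 140, 72, 30.
The fourth-highest RPN is 140 (Insufficient lens).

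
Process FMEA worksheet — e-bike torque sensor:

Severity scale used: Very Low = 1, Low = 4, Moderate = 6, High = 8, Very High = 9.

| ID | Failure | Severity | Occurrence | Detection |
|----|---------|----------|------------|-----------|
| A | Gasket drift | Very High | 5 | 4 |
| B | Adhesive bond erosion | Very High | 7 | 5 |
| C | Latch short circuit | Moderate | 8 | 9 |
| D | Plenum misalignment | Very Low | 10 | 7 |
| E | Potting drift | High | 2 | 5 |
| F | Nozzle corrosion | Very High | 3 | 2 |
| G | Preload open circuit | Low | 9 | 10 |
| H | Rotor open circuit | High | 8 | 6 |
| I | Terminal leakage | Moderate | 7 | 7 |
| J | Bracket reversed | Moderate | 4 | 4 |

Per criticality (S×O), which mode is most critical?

H

Criticality = Severity × Occurrence:
  A: 9 × 5 = 45
  B: 9 × 7 = 63
  C: 6 × 8 = 48
  D: 1 × 10 = 10
  E: 8 × 2 = 16
  F: 9 × 3 = 27
  G: 4 × 9 = 36
  H: 8 × 8 = 64
  I: 6 × 7 = 42
  J: 6 × 4 = 24
Highest criticality is 64 → H.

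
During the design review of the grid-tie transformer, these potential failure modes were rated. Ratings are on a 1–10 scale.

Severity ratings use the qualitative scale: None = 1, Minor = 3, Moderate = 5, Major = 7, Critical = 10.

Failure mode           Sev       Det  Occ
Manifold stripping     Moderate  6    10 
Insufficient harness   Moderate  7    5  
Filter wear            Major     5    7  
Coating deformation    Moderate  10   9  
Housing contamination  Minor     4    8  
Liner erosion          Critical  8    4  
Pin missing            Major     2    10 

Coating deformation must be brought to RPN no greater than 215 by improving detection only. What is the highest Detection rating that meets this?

Coating deformation: S=5, O=9, D=10 → current RPN = 450.
Fixed product = 45. Need 45 × D ≤ 215, so D ≤ 215/45 = 4.78.
Maximum integer Detection rating = 4 (gives RPN 180; D=5 would give 225 > 215).

4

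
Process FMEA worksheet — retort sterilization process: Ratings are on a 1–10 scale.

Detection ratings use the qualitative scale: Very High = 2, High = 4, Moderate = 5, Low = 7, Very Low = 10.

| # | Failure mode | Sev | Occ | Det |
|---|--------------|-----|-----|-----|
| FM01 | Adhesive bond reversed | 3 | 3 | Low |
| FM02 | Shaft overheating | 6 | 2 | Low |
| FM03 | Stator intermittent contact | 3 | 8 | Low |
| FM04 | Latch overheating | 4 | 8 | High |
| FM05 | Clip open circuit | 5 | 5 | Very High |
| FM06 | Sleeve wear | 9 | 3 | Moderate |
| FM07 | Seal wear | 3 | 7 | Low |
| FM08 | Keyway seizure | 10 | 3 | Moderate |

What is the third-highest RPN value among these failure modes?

RPN = Severity × Occurrence × Detection:
  FM01: 3 × 3 × 7 = 63
  FM02: 6 × 2 × 7 = 84
  FM03: 3 × 8 × 7 = 168
  FM04: 4 × 8 × 4 = 128
  FM05: 5 × 5 × 2 = 50
  FM06: 9 × 3 × 5 = 135
  FM07: 3 × 7 × 7 = 147
  FM08: 10 × 3 × 5 = 150
Sorted descending: 168, 150, 147, 135, 128, 84, 63, 50.
The third-highest RPN is 147 (FM07).

147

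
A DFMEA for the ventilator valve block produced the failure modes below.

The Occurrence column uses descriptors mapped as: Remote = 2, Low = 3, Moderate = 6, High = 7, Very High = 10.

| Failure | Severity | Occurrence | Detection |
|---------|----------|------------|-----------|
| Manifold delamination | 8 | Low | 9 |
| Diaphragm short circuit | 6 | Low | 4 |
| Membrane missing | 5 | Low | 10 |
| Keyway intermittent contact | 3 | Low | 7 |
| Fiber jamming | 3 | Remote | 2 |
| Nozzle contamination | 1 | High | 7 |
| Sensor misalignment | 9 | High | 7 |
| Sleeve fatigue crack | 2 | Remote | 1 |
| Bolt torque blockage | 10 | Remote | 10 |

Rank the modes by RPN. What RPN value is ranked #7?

49

RPN = Severity × Occurrence × Detection:
  Manifold delamination: 8 × 3 × 9 = 216
  Diaphragm short circuit: 6 × 3 × 4 = 72
  Membrane missing: 5 × 3 × 10 = 150
  Keyway intermittent contact: 3 × 3 × 7 = 63
  Fiber jamming: 3 × 2 × 2 = 12
  Nozzle contamination: 1 × 7 × 7 = 49
  Sensor misalignment: 9 × 7 × 7 = 441
  Sleeve fatigue crack: 2 × 2 × 1 = 4
  Bolt torque blockage: 10 × 2 × 10 = 200
Sorted descending: 441, 216, 200, 150, 72, 63, 49, 12, 4.
The seventh-highest RPN is 49 (Nozzle contamination).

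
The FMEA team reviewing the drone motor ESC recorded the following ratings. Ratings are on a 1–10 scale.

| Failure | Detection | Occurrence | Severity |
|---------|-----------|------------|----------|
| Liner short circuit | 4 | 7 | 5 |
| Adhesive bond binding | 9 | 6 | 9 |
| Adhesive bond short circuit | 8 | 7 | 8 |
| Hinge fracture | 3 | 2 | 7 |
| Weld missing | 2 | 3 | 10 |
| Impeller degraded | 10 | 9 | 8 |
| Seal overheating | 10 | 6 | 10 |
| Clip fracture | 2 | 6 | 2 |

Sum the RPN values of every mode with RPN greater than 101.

RPN = Severity × Occurrence × Detection:
  Liner short circuit: 5 × 7 × 4 = 140
  Adhesive bond binding: 9 × 6 × 9 = 486
  Adhesive bond short circuit: 8 × 7 × 8 = 448
  Hinge fracture: 7 × 2 × 3 = 42
  Weld missing: 10 × 3 × 2 = 60
  Impeller degraded: 8 × 9 × 10 = 720
  Seal overheating: 10 × 6 × 10 = 600
  Clip fracture: 2 × 6 × 2 = 24
RPN > 101: Liner short circuit (140), Adhesive bond binding (486), Adhesive bond short circuit (448), Impeller degraded (720), Seal overheating (600).
Sum: 140 + 486 + 448 + 720 + 600 = 2394.

2394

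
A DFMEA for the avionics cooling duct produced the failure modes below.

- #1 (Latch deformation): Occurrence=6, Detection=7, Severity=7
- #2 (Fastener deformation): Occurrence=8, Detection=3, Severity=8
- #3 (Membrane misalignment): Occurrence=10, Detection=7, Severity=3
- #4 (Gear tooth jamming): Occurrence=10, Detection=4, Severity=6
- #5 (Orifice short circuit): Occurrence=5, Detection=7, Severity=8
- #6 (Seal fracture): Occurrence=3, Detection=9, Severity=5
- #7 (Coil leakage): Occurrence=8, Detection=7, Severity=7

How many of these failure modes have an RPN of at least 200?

5

RPN = Severity × Occurrence × Detection:
  #1: 7 × 6 × 7 = 294
  #2: 8 × 8 × 3 = 192
  #3: 3 × 10 × 7 = 210
  #4: 6 × 10 × 4 = 240
  #5: 8 × 5 × 7 = 280
  #6: 5 × 3 × 9 = 135
  #7: 7 × 8 × 7 = 392
Modes with RPN ≥ 200: #1 (294), #3 (210), #4 (240), #5 (280), #7 (392) → 5.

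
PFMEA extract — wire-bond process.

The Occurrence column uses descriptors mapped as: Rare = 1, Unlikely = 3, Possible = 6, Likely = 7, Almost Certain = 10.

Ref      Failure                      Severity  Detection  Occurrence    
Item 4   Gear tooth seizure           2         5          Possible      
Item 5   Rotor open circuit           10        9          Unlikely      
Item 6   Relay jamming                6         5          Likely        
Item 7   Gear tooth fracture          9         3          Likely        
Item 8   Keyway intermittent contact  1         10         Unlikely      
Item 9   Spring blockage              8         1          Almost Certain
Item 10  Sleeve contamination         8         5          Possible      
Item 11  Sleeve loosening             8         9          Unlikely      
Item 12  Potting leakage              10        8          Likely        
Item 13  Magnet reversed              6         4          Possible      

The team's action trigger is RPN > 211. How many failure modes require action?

4

RPN = Severity × Occurrence × Detection:
  Item 4: 2 × 6 × 5 = 60
  Item 5: 10 × 3 × 9 = 270
  Item 6: 6 × 7 × 5 = 210
  Item 7: 9 × 7 × 3 = 189
  Item 8: 1 × 3 × 10 = 30
  Item 9: 8 × 10 × 1 = 80
  Item 10: 8 × 6 × 5 = 240
  Item 11: 8 × 3 × 9 = 216
  Item 12: 10 × 7 × 8 = 560
  Item 13: 6 × 6 × 4 = 144
Modes with RPN > 211: Item 5 (270), Item 10 (240), Item 11 (216), Item 12 (560) → 4.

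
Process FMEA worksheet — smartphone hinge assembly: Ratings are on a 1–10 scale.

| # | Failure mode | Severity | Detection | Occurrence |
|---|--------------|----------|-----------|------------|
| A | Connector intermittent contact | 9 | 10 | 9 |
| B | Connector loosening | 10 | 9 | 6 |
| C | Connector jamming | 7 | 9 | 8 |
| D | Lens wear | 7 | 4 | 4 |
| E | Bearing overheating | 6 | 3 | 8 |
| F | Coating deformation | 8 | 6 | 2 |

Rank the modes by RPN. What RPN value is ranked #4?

144

RPN = Severity × Occurrence × Detection:
  A: 9 × 9 × 10 = 810
  B: 10 × 6 × 9 = 540
  C: 7 × 8 × 9 = 504
  D: 7 × 4 × 4 = 112
  E: 6 × 8 × 3 = 144
  F: 8 × 2 × 6 = 96
Sorted descending: 810, 540, 504, 144, 112, 96.
The fourth-highest RPN is 144 (E).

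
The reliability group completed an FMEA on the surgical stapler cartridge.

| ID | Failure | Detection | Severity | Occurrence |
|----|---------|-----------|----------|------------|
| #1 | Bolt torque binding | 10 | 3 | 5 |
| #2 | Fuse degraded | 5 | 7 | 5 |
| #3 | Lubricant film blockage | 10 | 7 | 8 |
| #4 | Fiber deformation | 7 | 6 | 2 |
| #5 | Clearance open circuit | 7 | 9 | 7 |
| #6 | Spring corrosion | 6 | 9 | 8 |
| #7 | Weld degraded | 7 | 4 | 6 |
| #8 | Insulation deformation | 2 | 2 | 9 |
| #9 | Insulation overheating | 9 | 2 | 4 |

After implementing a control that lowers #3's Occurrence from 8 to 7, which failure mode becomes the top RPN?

#3

RPN = Severity × Occurrence × Detection:
  #1: 3 × 5 × 10 = 150
  #2: 7 × 5 × 5 = 175
  #3: 7 × 8 × 10 = 560
  #4: 6 × 2 × 7 = 84
  #5: 9 × 7 × 7 = 441
  #6: 9 × 8 × 6 = 432
  #7: 4 × 6 × 7 = 168
  #8: 2 × 9 × 2 = 36
  #9: 2 × 4 × 9 = 72
After action: #3 → 7 × 7 × 10 = 490.
Revised RPNs: #3=490, #5=441, #6=432, #2=175, #7=168, #1=150, #4=84, #9=72, #8=36.
Highest is now #3 (490).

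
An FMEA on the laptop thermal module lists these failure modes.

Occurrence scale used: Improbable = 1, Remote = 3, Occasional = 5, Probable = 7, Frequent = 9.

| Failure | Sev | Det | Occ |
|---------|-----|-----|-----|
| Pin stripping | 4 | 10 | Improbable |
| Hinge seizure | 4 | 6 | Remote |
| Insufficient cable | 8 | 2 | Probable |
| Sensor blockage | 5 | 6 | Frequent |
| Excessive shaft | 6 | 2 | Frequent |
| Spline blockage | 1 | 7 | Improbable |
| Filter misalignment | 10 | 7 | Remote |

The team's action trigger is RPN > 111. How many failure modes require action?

3

RPN = Severity × Occurrence × Detection:
  Pin stripping: 4 × 1 × 10 = 40
  Hinge seizure: 4 × 3 × 6 = 72
  Insufficient cable: 8 × 7 × 2 = 112
  Sensor blockage: 5 × 9 × 6 = 270
  Excessive shaft: 6 × 9 × 2 = 108
  Spline blockage: 1 × 1 × 7 = 7
  Filter misalignment: 10 × 3 × 7 = 210
Modes with RPN > 111: Insufficient cable (112), Sensor blockage (270), Filter misalignment (210) → 3.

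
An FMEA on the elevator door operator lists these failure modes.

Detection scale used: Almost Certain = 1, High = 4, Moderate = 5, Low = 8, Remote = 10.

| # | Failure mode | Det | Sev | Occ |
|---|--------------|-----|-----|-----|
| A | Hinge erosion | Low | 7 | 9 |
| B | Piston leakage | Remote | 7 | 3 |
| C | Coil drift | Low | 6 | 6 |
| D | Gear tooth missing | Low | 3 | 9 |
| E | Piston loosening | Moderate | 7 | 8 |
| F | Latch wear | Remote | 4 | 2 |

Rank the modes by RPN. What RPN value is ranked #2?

288

RPN = Severity × Occurrence × Detection:
  A: 7 × 9 × 8 = 504
  B: 7 × 3 × 10 = 210
  C: 6 × 6 × 8 = 288
  D: 3 × 9 × 8 = 216
  E: 7 × 8 × 5 = 280
  F: 4 × 2 × 10 = 80
Sorted descending: 504, 288, 280, 216, 210, 80.
The second-highest RPN is 288 (C).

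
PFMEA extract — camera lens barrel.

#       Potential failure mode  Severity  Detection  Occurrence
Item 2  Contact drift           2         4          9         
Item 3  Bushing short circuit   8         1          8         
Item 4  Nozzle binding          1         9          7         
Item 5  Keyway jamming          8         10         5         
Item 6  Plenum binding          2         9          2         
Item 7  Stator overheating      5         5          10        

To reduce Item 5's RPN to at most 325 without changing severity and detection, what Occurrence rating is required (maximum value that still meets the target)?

Item 5: S=8, O=5, D=10 → current RPN = 400.
Fixed product = 80. Need 80 × O ≤ 325, so O ≤ 325/80 = 4.06.
Maximum integer Occurrence rating = 4 (gives RPN 320; O=5 would give 400 > 325).

4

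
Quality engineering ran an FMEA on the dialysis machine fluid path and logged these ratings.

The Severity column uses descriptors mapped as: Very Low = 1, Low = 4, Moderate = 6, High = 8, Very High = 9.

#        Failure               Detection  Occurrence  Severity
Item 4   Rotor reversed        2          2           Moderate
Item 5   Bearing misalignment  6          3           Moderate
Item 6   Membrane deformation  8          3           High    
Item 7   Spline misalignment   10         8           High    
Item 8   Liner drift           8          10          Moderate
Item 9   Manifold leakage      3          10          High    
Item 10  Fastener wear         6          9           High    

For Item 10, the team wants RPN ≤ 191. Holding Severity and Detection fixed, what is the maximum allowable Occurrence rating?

Item 10: S=8, O=9, D=6 → current RPN = 432.
Fixed product = 48. Need 48 × O ≤ 191, so O ≤ 191/48 = 3.98.
Maximum integer Occurrence rating = 3 (gives RPN 144; O=4 would give 192 > 191).

3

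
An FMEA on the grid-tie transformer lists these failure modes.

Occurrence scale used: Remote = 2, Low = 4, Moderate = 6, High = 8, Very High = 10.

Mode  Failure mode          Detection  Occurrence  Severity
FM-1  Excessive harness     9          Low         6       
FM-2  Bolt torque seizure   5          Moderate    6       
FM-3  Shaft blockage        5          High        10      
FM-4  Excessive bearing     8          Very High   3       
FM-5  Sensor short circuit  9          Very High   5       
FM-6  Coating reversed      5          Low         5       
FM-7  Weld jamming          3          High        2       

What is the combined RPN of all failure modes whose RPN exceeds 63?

RPN = Severity × Occurrence × Detection:
  FM-1: 6 × 4 × 9 = 216
  FM-2: 6 × 6 × 5 = 180
  FM-3: 10 × 8 × 5 = 400
  FM-4: 3 × 10 × 8 = 240
  FM-5: 5 × 10 × 9 = 450
  FM-6: 5 × 4 × 5 = 100
  FM-7: 2 × 8 × 3 = 48
RPN > 63: FM-1 (216), FM-2 (180), FM-3 (400), FM-4 (240), FM-5 (450), FM-6 (100).
Sum: 216 + 180 + 400 + 240 + 450 + 100 = 1586.

1586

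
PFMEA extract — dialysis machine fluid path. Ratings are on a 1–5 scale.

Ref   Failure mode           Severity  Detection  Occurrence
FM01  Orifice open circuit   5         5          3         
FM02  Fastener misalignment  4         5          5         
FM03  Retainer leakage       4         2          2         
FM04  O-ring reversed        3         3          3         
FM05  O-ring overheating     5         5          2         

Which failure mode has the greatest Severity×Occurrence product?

FM02

Criticality = Severity × Occurrence:
  FM01: 5 × 3 = 15
  FM02: 4 × 5 = 20
  FM03: 4 × 2 = 8
  FM04: 3 × 3 = 9
  FM05: 5 × 2 = 10
Highest criticality is 20 → FM02.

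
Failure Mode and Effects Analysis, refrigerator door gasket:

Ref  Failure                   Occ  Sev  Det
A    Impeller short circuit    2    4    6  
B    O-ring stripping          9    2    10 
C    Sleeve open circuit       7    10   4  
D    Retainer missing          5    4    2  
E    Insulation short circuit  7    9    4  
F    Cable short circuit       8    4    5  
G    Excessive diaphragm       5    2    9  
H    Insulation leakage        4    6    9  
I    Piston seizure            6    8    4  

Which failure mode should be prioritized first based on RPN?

RPN = Severity × Occurrence × Detection:
  A: 4 × 2 × 6 = 48
  B: 2 × 9 × 10 = 180
  C: 10 × 7 × 4 = 280
  D: 4 × 5 × 2 = 40
  E: 9 × 7 × 4 = 252
  F: 4 × 8 × 5 = 160
  G: 2 × 5 × 9 = 90
  H: 6 × 4 × 9 = 216
  I: 8 × 6 × 4 = 192
Highest RPN is 280 → C.

C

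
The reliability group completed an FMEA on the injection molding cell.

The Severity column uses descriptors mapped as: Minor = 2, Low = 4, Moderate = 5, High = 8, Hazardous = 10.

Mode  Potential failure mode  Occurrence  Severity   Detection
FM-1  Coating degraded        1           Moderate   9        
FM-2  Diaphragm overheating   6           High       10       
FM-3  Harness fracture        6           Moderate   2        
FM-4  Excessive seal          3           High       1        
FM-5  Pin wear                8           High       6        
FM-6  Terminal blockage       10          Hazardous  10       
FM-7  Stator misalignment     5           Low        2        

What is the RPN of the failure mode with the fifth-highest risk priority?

RPN = Severity × Occurrence × Detection:
  FM-1: 5 × 1 × 9 = 45
  FM-2: 8 × 6 × 10 = 480
  FM-3: 5 × 6 × 2 = 60
  FM-4: 8 × 3 × 1 = 24
  FM-5: 8 × 8 × 6 = 384
  FM-6: 10 × 10 × 10 = 1000
  FM-7: 4 × 5 × 2 = 40
Sorted descending: 1000, 480, 384, 60, 45, 40, 24.
The fifth-highest RPN is 45 (FM-1).

45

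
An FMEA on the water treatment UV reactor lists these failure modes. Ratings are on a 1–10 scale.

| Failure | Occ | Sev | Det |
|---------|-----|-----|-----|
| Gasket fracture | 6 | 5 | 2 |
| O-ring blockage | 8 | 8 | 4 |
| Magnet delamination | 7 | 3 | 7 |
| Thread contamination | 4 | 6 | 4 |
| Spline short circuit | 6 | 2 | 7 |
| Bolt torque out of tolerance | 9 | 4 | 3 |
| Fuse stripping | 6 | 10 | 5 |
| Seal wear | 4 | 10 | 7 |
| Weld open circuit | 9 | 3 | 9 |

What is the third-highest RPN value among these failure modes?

RPN = Severity × Occurrence × Detection:
  Gasket fracture: 5 × 6 × 2 = 60
  O-ring blockage: 8 × 8 × 4 = 256
  Magnet delamination: 3 × 7 × 7 = 147
  Thread contamination: 6 × 4 × 4 = 96
  Spline short circuit: 2 × 6 × 7 = 84
  Bolt torque out of tolerance: 4 × 9 × 3 = 108
  Fuse stripping: 10 × 6 × 5 = 300
  Seal wear: 10 × 4 × 7 = 280
  Weld open circuit: 3 × 9 × 9 = 243
Sorted descending: 300, 280, 256, 243, 147, 108, 96, 84, 60.
The third-highest RPN is 256 (O-ring blockage).

256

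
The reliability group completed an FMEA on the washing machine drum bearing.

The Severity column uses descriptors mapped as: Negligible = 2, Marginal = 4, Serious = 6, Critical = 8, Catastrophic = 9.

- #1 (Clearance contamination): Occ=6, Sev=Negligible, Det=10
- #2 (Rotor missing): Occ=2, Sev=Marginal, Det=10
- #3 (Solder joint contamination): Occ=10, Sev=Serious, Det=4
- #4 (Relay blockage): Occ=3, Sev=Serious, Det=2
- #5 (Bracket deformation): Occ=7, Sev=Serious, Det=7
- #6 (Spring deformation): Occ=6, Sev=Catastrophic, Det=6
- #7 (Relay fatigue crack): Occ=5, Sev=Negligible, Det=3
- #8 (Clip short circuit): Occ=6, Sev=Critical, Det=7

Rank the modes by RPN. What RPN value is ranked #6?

RPN = Severity × Occurrence × Detection:
  #1: 2 × 6 × 10 = 120
  #2: 4 × 2 × 10 = 80
  #3: 6 × 10 × 4 = 240
  #4: 6 × 3 × 2 = 36
  #5: 6 × 7 × 7 = 294
  #6: 9 × 6 × 6 = 324
  #7: 2 × 5 × 3 = 30
  #8: 8 × 6 × 7 = 336
Sorted descending: 336, 324, 294, 240, 120, 80, 36, 30.
The sixth-highest RPN is 80 (#2).

80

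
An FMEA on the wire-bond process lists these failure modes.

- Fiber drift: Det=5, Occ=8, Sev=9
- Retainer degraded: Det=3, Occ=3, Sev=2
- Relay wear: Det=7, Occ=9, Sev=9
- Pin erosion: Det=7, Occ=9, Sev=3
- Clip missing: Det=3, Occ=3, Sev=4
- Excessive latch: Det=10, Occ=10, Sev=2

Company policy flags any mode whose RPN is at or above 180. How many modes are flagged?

RPN = Severity × Occurrence × Detection:
  Fiber drift: 9 × 8 × 5 = 360
  Retainer degraded: 2 × 3 × 3 = 18
  Relay wear: 9 × 9 × 7 = 567
  Pin erosion: 3 × 9 × 7 = 189
  Clip missing: 4 × 3 × 3 = 36
  Excessive latch: 2 × 10 × 10 = 200
Modes with RPN ≥ 180: Fiber drift (360), Relay wear (567), Pin erosion (189), Excessive latch (200) → 4.

4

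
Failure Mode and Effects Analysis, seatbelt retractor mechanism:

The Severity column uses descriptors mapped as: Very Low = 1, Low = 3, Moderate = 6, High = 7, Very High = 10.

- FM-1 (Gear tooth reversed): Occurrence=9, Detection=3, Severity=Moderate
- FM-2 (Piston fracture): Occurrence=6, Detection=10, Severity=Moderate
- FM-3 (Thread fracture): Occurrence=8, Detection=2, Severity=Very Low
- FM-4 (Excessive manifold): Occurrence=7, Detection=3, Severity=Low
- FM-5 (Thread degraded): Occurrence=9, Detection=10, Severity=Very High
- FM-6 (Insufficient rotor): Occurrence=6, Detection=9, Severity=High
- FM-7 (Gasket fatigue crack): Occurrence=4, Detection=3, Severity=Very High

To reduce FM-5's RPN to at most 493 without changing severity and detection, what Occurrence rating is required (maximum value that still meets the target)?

FM-5: S=10, O=9, D=10 → current RPN = 900.
Fixed product = 100. Need 100 × O ≤ 493, so O ≤ 493/100 = 4.93.
Maximum integer Occurrence rating = 4 (gives RPN 400; O=5 would give 500 > 493).

4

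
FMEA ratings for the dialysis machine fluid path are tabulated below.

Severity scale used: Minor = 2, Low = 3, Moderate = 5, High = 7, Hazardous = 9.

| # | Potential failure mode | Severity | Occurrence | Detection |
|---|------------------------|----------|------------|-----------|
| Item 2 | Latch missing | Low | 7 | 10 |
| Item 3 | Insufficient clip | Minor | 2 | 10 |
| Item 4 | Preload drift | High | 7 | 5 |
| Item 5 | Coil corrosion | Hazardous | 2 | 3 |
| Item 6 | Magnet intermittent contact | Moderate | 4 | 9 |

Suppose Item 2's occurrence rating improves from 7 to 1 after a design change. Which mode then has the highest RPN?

Item 4

RPN = Severity × Occurrence × Detection:
  Item 2: 3 × 7 × 10 = 210
  Item 3: 2 × 2 × 10 = 40
  Item 4: 7 × 7 × 5 = 245
  Item 5: 9 × 2 × 3 = 54
  Item 6: 5 × 4 × 9 = 180
After action: Item 2 → 3 × 1 × 10 = 30.
Revised RPNs: Item 4=245, Item 6=180, Item 5=54, Item 3=40, Item 2=30.
Highest is now Item 4 (245).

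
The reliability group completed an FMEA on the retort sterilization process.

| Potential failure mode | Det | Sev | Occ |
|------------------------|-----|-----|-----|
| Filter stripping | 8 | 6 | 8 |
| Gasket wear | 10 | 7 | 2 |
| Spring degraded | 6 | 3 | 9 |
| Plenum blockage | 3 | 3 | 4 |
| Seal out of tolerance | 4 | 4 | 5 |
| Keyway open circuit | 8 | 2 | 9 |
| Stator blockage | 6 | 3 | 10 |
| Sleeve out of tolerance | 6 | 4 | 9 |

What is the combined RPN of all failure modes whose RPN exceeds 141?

RPN = Severity × Occurrence × Detection:
  Filter stripping: 6 × 8 × 8 = 384
  Gasket wear: 7 × 2 × 10 = 140
  Spring degraded: 3 × 9 × 6 = 162
  Plenum blockage: 3 × 4 × 3 = 36
  Seal out of tolerance: 4 × 5 × 4 = 80
  Keyway open circuit: 2 × 9 × 8 = 144
  Stator blockage: 3 × 10 × 6 = 180
  Sleeve out of tolerance: 4 × 9 × 6 = 216
RPN > 141: Filter stripping (384), Spring degraded (162), Keyway open circuit (144), Stator blockage (180), Sleeve out of tolerance (216).
Sum: 384 + 162 + 144 + 180 + 216 = 1086.

1086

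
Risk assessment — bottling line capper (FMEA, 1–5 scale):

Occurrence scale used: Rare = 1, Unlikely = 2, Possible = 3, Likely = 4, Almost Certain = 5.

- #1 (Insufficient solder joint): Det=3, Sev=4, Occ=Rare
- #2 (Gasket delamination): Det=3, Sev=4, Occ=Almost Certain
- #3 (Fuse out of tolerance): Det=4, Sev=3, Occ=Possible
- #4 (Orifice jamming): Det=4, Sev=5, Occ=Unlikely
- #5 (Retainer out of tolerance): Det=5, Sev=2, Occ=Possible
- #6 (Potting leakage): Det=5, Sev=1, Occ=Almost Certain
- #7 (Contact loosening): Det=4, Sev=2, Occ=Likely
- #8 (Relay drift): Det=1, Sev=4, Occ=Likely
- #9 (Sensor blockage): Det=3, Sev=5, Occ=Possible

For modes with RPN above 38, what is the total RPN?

145

RPN = Severity × Occurrence × Detection:
  #1: 4 × 1 × 3 = 12
  #2: 4 × 5 × 3 = 60
  #3: 3 × 3 × 4 = 36
  #4: 5 × 2 × 4 = 40
  #5: 2 × 3 × 5 = 30
  #6: 1 × 5 × 5 = 25
  #7: 2 × 4 × 4 = 32
  #8: 4 × 4 × 1 = 16
  #9: 5 × 3 × 3 = 45
RPN > 38: #2 (60), #4 (40), #9 (45).
Sum: 60 + 40 + 45 = 145.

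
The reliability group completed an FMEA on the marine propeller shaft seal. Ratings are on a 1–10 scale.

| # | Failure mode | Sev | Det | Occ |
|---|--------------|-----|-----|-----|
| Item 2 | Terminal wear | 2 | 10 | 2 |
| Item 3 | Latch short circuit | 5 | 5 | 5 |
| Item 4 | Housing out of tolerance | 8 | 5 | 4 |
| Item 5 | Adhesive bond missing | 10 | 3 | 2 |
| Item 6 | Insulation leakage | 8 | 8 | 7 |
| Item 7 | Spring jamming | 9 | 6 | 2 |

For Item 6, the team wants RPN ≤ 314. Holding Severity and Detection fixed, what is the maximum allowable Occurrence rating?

Item 6: S=8, O=7, D=8 → current RPN = 448.
Fixed product = 64. Need 64 × O ≤ 314, so O ≤ 314/64 = 4.91.
Maximum integer Occurrence rating = 4 (gives RPN 256; O=5 would give 320 > 314).

4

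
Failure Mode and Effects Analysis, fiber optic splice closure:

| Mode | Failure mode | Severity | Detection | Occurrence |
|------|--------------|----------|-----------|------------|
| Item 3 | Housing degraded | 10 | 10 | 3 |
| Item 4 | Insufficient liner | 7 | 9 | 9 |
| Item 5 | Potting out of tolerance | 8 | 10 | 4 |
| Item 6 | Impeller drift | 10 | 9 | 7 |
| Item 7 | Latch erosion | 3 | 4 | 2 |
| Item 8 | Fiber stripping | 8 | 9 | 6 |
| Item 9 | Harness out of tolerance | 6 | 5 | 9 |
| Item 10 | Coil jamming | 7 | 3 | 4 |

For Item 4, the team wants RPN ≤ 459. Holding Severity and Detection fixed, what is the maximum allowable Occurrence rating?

Item 4: S=7, O=9, D=9 → current RPN = 567.
Fixed product = 63. Need 63 × O ≤ 459, so O ≤ 459/63 = 7.29.
Maximum integer Occurrence rating = 7 (gives RPN 441; O=8 would give 504 > 459).

7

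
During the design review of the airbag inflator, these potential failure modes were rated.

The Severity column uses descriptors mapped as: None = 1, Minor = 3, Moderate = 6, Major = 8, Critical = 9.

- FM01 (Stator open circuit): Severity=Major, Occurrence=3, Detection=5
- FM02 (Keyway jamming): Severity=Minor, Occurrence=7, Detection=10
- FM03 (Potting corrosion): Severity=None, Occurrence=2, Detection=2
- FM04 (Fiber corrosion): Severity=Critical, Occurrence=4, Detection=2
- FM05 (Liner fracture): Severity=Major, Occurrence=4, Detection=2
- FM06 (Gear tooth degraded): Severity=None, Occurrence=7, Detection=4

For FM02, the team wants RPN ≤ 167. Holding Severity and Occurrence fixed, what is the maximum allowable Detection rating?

FM02: S=3, O=7, D=10 → current RPN = 210.
Fixed product = 21. Need 21 × D ≤ 167, so D ≤ 167/21 = 7.95.
Maximum integer Detection rating = 7 (gives RPN 147; D=8 would give 168 > 167).

7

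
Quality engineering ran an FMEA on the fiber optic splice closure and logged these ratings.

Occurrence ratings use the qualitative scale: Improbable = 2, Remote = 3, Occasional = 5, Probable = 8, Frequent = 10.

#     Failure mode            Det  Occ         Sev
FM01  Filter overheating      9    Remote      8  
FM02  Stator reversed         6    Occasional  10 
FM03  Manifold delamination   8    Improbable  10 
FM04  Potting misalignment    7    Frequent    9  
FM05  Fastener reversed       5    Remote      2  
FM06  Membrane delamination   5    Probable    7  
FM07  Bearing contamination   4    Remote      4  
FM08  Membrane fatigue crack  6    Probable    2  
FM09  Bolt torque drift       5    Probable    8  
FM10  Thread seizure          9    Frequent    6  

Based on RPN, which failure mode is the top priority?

RPN = Severity × Occurrence × Detection:
  FM01: 8 × 3 × 9 = 216
  FM02: 10 × 5 × 6 = 300
  FM03: 10 × 2 × 8 = 160
  FM04: 9 × 10 × 7 = 630
  FM05: 2 × 3 × 5 = 30
  FM06: 7 × 8 × 5 = 280
  FM07: 4 × 3 × 4 = 48
  FM08: 2 × 8 × 6 = 96
  FM09: 8 × 8 × 5 = 320
  FM10: 6 × 10 × 9 = 540
Highest RPN is 630 → FM04.

FM04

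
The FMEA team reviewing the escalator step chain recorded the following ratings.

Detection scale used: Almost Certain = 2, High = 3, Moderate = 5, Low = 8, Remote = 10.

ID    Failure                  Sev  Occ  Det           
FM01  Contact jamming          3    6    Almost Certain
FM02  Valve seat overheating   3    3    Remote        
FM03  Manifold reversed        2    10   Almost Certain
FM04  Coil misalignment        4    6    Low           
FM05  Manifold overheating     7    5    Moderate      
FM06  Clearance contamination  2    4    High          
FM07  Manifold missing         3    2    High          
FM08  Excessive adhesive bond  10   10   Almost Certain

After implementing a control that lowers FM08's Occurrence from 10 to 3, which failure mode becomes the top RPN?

FM04

RPN = Severity × Occurrence × Detection:
  FM01: 3 × 6 × 2 = 36
  FM02: 3 × 3 × 10 = 90
  FM03: 2 × 10 × 2 = 40
  FM04: 4 × 6 × 8 = 192
  FM05: 7 × 5 × 5 = 175
  FM06: 2 × 4 × 3 = 24
  FM07: 3 × 2 × 3 = 18
  FM08: 10 × 10 × 2 = 200
After action: FM08 → 10 × 3 × 2 = 60.
Revised RPNs: FM04=192, FM05=175, FM02=90, FM08=60, FM03=40, FM01=36, FM06=24, FM07=18.
Highest is now FM04 (192).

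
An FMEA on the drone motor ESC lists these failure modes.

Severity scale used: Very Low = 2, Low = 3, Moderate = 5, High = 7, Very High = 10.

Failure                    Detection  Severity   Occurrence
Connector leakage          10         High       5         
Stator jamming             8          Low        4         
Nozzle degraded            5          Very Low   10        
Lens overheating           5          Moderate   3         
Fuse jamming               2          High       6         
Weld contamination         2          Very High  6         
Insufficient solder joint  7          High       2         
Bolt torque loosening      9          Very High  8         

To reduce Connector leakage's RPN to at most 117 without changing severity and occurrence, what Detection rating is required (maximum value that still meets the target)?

3

Connector leakage: S=7, O=5, D=10 → current RPN = 350.
Fixed product = 35. Need 35 × D ≤ 117, so D ≤ 117/35 = 3.34.
Maximum integer Detection rating = 3 (gives RPN 105; D=4 would give 140 > 117).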